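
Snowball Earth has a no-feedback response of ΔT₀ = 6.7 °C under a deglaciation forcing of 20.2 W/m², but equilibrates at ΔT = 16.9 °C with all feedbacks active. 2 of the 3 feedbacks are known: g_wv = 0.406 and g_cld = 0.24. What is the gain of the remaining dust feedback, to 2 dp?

Amplification A = ΔT/ΔT₀ = 16.9/6.7 = 2.522.
Total gain g = 1 − 1/A = 1 − 1/2.522 = 0.6035.
Known gains sum to 0.406 + 0.24 = 0.646.
g_dust = 0.6035 − 0.646 = -0.04.

-0.04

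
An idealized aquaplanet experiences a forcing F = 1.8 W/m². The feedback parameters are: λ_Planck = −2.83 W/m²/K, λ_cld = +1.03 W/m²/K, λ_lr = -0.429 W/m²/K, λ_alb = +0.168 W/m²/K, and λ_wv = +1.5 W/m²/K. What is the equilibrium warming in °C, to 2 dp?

3.21 °C

Net feedback parameter λ = (−2.83) + (+1.03) + (-0.429) + (+0.168) + (+1.5) = -0.561 W/m²/K.
ΔT = −F/λ = −1.8/(-0.561) = 3.21 °C.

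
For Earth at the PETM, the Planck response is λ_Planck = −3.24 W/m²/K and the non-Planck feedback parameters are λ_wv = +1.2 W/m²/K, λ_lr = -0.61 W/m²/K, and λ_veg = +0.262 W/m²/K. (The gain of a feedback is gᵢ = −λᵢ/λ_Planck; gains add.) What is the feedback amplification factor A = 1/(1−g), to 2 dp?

Convert to gains: g_wv = 1.2/3.24 = 0.3704; g_lr = -0.61/3.24 = -0.1883; g_veg = 0.262/3.24 = 0.08086.
Total gain g = 0.26296.
A = 1/(1 − 0.26296) = 1.36.

1.36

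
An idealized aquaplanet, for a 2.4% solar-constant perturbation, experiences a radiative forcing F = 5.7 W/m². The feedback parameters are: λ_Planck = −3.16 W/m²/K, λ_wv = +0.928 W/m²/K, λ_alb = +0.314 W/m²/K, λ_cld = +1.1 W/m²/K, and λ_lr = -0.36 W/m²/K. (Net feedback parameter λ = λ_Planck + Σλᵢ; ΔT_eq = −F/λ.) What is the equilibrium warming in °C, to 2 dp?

4.84 °C

Net feedback parameter λ = (−3.16) + (+0.928) + (+0.314) + (+1.1) + (-0.36) = -1.178 W/m²/K.
ΔT = −F/λ = −5.7/(-1.178) = 4.84 °C.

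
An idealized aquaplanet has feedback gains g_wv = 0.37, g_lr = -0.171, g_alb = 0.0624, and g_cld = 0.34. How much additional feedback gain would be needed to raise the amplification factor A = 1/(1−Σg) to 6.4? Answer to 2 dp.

0.24

Current total gain = 0.6014.
Target gain for A = 6.4: g* = 1 − 1/6.4 = 0.8438.
Additional gain needed = 0.8438 − 0.6014 = 0.24.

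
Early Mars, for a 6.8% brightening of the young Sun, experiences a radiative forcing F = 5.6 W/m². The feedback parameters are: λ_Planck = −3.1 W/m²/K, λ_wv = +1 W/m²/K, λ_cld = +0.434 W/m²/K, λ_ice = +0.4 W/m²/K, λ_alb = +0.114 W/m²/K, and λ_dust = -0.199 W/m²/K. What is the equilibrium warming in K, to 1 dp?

4.1 K

Net feedback parameter λ = (−3.1) + (+1) + (+0.434) + (+0.4) + (+0.114) + (-0.199) = -1.351 W/m²/K.
ΔT = −F/λ = −5.6/(-1.351) = 4.1 K.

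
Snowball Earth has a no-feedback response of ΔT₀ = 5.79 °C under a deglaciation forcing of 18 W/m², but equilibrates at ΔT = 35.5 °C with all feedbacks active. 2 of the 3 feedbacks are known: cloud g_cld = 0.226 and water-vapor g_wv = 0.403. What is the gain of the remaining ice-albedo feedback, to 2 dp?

Amplification A = ΔT/ΔT₀ = 35.5/5.79 = 6.131.
Total gain g = 1 − 1/A = 1 − 1/6.131 = 0.8369.
Known gains sum to 0.226 + 0.403 = 0.629.
g_ice = 0.8369 − 0.629 = 0.21.

0.21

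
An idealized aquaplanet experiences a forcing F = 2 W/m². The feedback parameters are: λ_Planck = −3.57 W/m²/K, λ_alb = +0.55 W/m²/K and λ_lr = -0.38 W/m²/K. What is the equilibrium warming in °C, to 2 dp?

Net feedback parameter λ = (−3.57) + (+0.55) + (-0.38) = -3.4 W/m²/K.
ΔT = −F/λ = −2/(-3.4) = 0.59 °C.

0.59 °C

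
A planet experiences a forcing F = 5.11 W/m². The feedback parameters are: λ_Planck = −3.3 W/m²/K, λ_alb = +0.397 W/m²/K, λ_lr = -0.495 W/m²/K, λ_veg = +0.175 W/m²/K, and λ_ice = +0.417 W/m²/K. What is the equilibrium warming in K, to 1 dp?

Net feedback parameter λ = (−3.3) + (+0.397) + (-0.495) + (+0.175) + (+0.417) = -2.806 W/m²/K.
ΔT = −F/λ = −5.11/(-2.806) = 1.8 K.

1.8 K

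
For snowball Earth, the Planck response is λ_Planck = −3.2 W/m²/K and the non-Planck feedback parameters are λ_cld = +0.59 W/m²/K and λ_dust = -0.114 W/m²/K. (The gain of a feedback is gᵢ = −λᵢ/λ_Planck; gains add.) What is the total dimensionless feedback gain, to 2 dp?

Convert to gains: g_cld = 0.59/3.2 = 0.1844; g_dust = -0.114/3.2 = -0.03562.
Total gain g = 0.14878.

0.15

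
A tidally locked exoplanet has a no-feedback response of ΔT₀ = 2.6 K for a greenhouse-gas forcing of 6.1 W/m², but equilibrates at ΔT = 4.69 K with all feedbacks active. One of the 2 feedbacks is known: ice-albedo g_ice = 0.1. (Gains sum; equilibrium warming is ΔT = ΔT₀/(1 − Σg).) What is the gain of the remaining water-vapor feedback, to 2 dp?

0.35

Amplification A = ΔT/ΔT₀ = 4.69/2.6 = 1.804.
Total gain g = 1 − 1/A = 1 − 1/1.804 = 0.4457.
The known gain is 0.1.
g_wv = 0.4457 − 0.1 = 0.35.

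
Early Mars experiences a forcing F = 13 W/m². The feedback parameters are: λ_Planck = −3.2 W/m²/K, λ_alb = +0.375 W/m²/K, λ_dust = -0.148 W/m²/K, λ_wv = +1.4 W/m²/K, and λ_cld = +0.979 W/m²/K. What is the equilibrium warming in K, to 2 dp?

21.89 K

Net feedback parameter λ = (−3.2) + (+0.375) + (-0.148) + (+1.4) + (+0.979) = -0.594 W/m²/K.
ΔT = −F/λ = −13/(-0.594) = 21.89 K.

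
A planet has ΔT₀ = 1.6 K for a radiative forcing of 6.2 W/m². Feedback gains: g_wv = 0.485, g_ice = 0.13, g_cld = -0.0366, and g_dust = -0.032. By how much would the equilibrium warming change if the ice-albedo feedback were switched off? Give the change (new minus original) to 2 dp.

-0.79 K

Original: g = 0.5464, ΔT = 1.6/(1−0.5464) = 3.5273 K.
Without ice-albedo: g' = 0.4164, ΔT' = 1.6/(1−0.4164) = 2.7416 K.
Change = 2.7416 − 3.5273 = -0.79 K.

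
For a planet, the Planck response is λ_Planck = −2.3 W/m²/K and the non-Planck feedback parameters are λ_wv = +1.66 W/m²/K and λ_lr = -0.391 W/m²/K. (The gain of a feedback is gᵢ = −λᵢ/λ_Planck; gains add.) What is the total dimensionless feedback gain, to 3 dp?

0.552

Convert to gains: g_wv = 1.66/2.3 = 0.7217; g_lr = -0.391/2.3 = -0.17.
Total gain g = 0.5517.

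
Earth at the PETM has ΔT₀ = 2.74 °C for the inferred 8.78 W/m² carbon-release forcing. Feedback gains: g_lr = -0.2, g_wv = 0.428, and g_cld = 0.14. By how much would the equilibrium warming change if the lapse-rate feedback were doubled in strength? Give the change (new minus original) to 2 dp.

Original: g = 0.368, ΔT = 2.74/(1−0.368) = 4.3354 °C.
With doubled lapse-rate: g' = 0.168, ΔT' = 2.74/(1−0.168) = 3.2933 °C.
Change = 3.2933 − 4.3354 = -1.04 °C.

-1.04 °C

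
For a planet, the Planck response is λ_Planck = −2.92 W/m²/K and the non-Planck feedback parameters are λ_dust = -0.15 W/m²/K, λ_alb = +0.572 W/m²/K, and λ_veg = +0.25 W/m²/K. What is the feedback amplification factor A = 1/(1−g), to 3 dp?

1.299

Convert to gains: g_dust = -0.15/2.92 = -0.05137; g_alb = 0.572/2.92 = 0.1959; g_veg = 0.25/2.92 = 0.08562.
Total gain g = 0.23015.
A = 1/(1 − 0.23015) = 1.299.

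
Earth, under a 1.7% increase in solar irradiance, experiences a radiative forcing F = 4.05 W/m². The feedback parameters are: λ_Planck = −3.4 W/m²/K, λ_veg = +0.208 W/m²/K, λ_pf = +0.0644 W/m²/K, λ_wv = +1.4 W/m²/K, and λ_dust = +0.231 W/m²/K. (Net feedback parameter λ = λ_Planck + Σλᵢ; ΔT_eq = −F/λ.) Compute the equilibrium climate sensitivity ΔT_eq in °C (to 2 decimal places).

Net feedback parameter λ = (−3.4) + (+0.208) + (+0.0644) + (+1.4) + (+0.231) = -1.4966 W/m²/K.
ΔT = −F/λ = −4.05/(-1.4966) = 2.71 °C.

2.71 °C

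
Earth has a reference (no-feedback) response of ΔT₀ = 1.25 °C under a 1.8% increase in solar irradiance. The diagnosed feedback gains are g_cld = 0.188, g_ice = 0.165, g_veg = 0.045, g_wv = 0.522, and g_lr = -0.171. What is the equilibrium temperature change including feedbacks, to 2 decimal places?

Total gain g = 0.188 + 0.165 + 0.045 + 0.522 − 0.171 = 0.749.
Amplification A = 1/(1 − 0.749) = 3.984.
ΔT = 1.25 × 3.984 = 4.98 °C.

4.98 °C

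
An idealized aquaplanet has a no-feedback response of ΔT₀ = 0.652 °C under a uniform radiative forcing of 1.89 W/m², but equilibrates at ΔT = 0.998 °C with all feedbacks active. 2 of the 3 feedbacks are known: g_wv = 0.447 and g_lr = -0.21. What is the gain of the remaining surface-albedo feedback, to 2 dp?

Amplification A = ΔT/ΔT₀ = 0.998/0.652 = 1.531.
Total gain g = 1 − 1/A = 1 − 1/1.531 = 0.3468.
Known gains sum to 0.447 − 0.21 = 0.237.
g_alb = 0.3468 − 0.237 = 0.11.

0.11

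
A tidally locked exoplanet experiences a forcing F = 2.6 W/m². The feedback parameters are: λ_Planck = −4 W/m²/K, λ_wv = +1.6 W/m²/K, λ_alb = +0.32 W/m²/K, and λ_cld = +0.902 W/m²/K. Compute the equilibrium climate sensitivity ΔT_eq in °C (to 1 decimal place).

2.2 °C

Net feedback parameter λ = (−4) + (+1.6) + (+0.32) + (+0.902) = -1.178 W/m²/K.
ΔT = −F/λ = −2.6/(-1.178) = 2.2 °C.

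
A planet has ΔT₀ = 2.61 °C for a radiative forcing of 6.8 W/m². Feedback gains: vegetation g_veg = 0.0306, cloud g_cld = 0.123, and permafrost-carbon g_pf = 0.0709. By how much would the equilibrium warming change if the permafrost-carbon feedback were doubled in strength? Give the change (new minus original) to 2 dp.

Original: g = 0.2245, ΔT = 2.61/(1−0.2245) = 3.3656 °C.
With doubled permafrost-carbon: g' = 0.2954, ΔT' = 2.61/(1−0.2954) = 3.7042 °C.
Change = 3.7042 − 3.3656 = 0.34 °C.

0.34 °C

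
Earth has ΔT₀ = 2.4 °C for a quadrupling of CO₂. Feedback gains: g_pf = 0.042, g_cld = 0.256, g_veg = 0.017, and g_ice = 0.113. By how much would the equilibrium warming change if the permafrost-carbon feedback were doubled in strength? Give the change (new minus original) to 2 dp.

Original: g = 0.428, ΔT = 2.4/(1−0.428) = 4.1958 °C.
With doubled permafrost-carbon: g' = 0.47, ΔT' = 2.4/(1−0.47) = 4.5283 °C.
Change = 4.5283 − 4.1958 = 0.33 °C.

0.33 °C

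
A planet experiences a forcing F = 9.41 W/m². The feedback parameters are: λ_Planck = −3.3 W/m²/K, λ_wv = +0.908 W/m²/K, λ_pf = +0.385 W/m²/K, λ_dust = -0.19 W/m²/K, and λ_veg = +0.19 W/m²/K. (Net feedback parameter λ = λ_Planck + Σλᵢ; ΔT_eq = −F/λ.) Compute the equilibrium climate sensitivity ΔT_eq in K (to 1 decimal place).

Net feedback parameter λ = (−3.3) + (+0.908) + (+0.385) + (-0.19) + (+0.19) = -2.007 W/m²/K.
ΔT = −F/λ = −9.41/(-2.007) = 4.7 K.

4.7 K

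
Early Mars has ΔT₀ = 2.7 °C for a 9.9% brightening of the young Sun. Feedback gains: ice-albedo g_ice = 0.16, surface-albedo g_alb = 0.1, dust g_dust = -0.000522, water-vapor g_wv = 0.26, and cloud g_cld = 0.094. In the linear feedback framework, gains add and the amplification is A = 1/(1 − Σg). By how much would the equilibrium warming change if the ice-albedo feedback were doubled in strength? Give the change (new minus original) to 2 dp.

4.93 °C

Original: g = 0.613478, ΔT = 2.7/(1−0.613478) = 6.9854 °C.
With doubled ice-albedo: g' = 0.773478, ΔT' = 2.7/(1−0.773478) = 11.9194 °C.
Change = 11.9194 − 6.9854 = 4.93 °C.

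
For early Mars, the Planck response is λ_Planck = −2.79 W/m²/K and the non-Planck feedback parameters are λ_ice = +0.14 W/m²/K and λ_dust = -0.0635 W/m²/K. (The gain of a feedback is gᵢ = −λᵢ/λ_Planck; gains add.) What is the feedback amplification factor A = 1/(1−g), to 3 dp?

1.028

Convert to gains: g_ice = 0.14/2.79 = 0.05018; g_dust = -0.0635/2.79 = -0.02276.
Total gain g = 0.02742.
A = 1/(1 − 0.02742) = 1.028.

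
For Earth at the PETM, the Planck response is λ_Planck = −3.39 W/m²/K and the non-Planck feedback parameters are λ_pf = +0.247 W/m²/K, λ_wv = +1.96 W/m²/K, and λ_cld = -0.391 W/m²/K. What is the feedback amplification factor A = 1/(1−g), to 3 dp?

Convert to gains: g_pf = 0.247/3.39 = 0.07286; g_wv = 1.96/3.39 = 0.5782; g_cld = -0.391/3.39 = -0.1153.
Total gain g = 0.53576.
A = 1/(1 − 0.53576) = 2.154.

2.154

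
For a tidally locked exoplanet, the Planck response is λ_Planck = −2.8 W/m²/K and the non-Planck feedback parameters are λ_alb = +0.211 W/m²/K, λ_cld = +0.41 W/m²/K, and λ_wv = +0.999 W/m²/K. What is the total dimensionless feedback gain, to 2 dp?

Convert to gains: g_alb = 0.211/2.8 = 0.07536; g_cld = 0.41/2.8 = 0.1464; g_wv = 0.999/2.8 = 0.3568.
Total gain g = 0.57856.

0.58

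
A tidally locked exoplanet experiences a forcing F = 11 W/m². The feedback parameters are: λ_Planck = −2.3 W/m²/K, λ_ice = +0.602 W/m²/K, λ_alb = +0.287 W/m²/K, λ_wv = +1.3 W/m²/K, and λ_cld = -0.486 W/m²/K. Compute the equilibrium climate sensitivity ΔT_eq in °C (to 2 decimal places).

18.43 °C

Net feedback parameter λ = (−2.3) + (+0.602) + (+0.287) + (+1.3) + (-0.486) = -0.597 W/m²/K.
ΔT = −F/λ = −11/(-0.597) = 18.43 °C.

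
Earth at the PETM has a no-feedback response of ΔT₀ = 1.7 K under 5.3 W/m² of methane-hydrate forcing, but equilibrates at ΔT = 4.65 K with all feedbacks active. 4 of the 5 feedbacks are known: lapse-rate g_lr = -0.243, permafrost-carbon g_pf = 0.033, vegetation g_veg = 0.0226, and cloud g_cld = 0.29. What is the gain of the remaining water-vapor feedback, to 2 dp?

Amplification A = ΔT/ΔT₀ = 4.65/1.7 = 2.735.
Total gain g = 1 − 1/A = 1 − 1/2.735 = 0.6344.
Known gains sum to -0.243 + 0.033 + 0.0226 + 0.29 = 0.1026.
g_wv = 0.6344 − 0.1026 = 0.53.

0.53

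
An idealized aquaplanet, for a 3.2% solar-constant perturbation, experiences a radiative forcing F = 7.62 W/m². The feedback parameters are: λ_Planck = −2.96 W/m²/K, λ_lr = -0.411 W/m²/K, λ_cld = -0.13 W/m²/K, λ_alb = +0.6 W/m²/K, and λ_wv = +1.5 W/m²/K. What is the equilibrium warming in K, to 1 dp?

5.4 K

Net feedback parameter λ = (−2.96) + (-0.411) + (-0.13) + (+0.6) + (+1.5) = -1.401 W/m²/K.
ΔT = −F/λ = −7.62/(-1.401) = 5.4 K.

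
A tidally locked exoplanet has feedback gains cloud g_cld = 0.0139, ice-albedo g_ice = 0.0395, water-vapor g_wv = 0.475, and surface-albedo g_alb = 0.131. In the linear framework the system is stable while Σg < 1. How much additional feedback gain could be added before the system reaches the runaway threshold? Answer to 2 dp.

Current total gain = 0.0139 + 0.0395 + 0.475 + 0.131 = 0.6594.
Margin to runaway = 1 − 0.6594 = 0.34.

0.34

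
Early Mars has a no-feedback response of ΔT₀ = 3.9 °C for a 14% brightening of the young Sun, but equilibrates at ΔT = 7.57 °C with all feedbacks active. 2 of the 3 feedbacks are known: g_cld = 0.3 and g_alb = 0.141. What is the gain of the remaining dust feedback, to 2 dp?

0.04

Amplification A = ΔT/ΔT₀ = 7.57/3.9 = 1.941.
Total gain g = 1 − 1/A = 1 − 1/1.941 = 0.4848.
Known gains sum to 0.3 + 0.141 = 0.441.
g_dust = 0.4848 − 0.441 = 0.04.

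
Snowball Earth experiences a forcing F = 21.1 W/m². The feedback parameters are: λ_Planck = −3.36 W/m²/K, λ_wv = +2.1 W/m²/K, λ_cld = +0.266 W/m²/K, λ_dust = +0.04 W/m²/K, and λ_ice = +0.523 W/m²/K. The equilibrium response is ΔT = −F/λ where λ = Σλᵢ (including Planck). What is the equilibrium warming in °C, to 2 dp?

48.96 °C

Net feedback parameter λ = (−3.36) + (+2.1) + (+0.266) + (+0.04) + (+0.523) = -0.431 W/m²/K.
ΔT = −F/λ = −21.1/(-0.431) = 48.96 °C.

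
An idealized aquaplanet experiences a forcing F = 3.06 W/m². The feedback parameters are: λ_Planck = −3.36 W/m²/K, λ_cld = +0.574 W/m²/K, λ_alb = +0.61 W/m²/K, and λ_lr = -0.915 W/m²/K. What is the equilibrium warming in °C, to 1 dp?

Net feedback parameter λ = (−3.36) + (+0.574) + (+0.61) + (-0.915) = -3.091 W/m²/K.
ΔT = −F/λ = −3.06/(-3.091) = 1.0 °C.

1.0 °C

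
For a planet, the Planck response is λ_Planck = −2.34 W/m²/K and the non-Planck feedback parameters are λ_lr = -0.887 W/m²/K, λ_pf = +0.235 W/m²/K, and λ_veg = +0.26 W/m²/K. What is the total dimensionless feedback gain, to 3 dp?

Convert to gains: g_lr = -0.887/2.34 = -0.3791; g_pf = 0.235/2.34 = 0.1004; g_veg = 0.26/2.34 = 0.1111.
Total gain g = -0.1676.

-0.168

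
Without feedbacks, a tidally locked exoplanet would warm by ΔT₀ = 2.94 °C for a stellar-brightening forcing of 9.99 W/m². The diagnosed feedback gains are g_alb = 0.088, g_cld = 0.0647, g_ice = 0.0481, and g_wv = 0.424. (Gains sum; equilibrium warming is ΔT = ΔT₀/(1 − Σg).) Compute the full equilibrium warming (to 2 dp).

Total gain g = 0.088 + 0.0647 + 0.0481 + 0.424 = 0.6248.
Amplification A = 1/(1 − 0.6248) = 2.665.
ΔT = 2.94 × 2.665 = 7.84 °C.

7.84 °C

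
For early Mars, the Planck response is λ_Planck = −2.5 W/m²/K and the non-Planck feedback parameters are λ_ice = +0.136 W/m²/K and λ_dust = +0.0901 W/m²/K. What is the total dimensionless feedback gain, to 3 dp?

0.090

Convert to gains: g_ice = 0.136/2.5 = 0.0544; g_dust = 0.0901/2.5 = 0.03604.
Total gain g = 0.09044.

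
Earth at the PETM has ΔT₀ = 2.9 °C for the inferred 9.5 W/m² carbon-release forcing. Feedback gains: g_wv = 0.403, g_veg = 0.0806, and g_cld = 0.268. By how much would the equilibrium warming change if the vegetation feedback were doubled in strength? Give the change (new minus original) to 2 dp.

5.61 °C

Original: g = 0.7516, ΔT = 2.9/(1−0.7516) = 11.6747 °C.
With doubled vegetation: g' = 0.8322, ΔT' = 2.9/(1−0.8322) = 17.2825 °C.
Change = 17.2825 − 11.6747 = 5.61 °C.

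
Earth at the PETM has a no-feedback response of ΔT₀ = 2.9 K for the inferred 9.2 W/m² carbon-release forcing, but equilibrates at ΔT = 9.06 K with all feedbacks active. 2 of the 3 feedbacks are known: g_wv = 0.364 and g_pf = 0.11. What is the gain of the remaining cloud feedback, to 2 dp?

0.21

Amplification A = ΔT/ΔT₀ = 9.06/2.9 = 3.124.
Total gain g = 1 − 1/A = 1 − 1/3.124 = 0.6799.
Known gains sum to 0.364 + 0.11 = 0.474.
g_cld = 0.6799 − 0.474 = 0.21.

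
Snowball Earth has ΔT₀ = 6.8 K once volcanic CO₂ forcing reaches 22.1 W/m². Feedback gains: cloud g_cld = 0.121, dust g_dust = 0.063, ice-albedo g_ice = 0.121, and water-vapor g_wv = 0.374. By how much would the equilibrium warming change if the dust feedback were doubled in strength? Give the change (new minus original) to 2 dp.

Original: g = 0.679, ΔT = 6.8/(1−0.679) = 21.1838 K.
With doubled dust: g' = 0.742, ΔT' = 6.8/(1−0.742) = 26.3566 K.
Change = 26.3566 − 21.1838 = 5.17 K.

5.17 K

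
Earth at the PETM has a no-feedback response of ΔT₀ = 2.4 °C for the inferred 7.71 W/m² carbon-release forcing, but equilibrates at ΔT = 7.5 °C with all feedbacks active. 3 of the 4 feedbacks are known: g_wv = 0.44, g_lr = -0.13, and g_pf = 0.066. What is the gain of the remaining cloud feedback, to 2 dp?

Amplification A = ΔT/ΔT₀ = 7.5/2.4 = 3.125.
Total gain g = 1 − 1/A = 1 − 1/3.125 = 0.68.
Known gains sum to 0.44 − 0.13 + 0.066 = 0.376.
g_cld = 0.68 − 0.376 = 0.30.

0.30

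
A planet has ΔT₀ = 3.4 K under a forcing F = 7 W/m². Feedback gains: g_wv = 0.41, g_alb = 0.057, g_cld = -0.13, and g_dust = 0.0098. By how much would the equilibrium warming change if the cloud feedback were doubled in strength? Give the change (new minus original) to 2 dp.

Original: g = 0.3468, ΔT = 3.4/(1−0.3468) = 5.2051 K.
With doubled cloud: g' = 0.2168, ΔT' = 3.4/(1−0.2168) = 4.3412 K.
Change = 4.3412 − 5.2051 = -0.86 K.

-0.86 K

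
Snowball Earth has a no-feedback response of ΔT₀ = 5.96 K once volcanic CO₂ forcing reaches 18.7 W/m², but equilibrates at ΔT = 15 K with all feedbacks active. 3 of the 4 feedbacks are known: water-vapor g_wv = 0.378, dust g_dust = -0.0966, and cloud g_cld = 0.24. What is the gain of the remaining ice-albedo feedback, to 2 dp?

0.08

Amplification A = ΔT/ΔT₀ = 15/5.96 = 2.517.
Total gain g = 1 − 1/A = 1 − 1/2.517 = 0.6027.
Known gains sum to 0.378 − 0.0966 + 0.24 = 0.5214.
g_ice = 0.6027 − 0.5214 = 0.08.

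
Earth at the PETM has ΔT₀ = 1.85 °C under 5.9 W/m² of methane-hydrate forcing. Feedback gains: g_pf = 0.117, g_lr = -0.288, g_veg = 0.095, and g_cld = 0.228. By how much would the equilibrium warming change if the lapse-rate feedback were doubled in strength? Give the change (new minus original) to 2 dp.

-0.55 °C

Original: g = 0.152, ΔT = 1.85/(1−0.152) = 2.1816 °C.
With doubled lapse-rate: g' = -0.136, ΔT' = 1.85/(1+0.136) = 1.6285 °C.
Change = 1.6285 − 2.1816 = -0.55 °C.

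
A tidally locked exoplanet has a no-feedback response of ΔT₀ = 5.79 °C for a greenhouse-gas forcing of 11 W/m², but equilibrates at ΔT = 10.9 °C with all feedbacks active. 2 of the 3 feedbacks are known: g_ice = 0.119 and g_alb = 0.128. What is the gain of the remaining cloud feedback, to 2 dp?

Amplification A = ΔT/ΔT₀ = 10.9/5.79 = 1.883.
Total gain g = 1 − 1/A = 1 − 1/1.883 = 0.4689.
Known gains sum to 0.119 + 0.128 = 0.247.
g_cld = 0.4689 − 0.247 = 0.22.

0.22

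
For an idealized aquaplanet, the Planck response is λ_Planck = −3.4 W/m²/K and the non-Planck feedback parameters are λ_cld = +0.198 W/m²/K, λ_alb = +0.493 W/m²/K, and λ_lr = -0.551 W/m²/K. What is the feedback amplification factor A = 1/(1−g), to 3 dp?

1.043

Convert to gains: g_cld = 0.198/3.4 = 0.05824; g_alb = 0.493/3.4 = 0.145; g_lr = -0.551/3.4 = -0.1621.
Total gain g = 0.04114.
A = 1/(1 − 0.04114) = 1.043.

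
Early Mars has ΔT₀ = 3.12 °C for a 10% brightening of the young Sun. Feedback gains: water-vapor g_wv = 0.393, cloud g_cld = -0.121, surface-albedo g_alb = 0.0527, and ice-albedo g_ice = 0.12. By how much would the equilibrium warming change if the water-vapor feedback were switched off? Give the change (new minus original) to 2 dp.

Original: g = 0.4447, ΔT = 3.12/(1−0.4447) = 5.6186 °C.
Without water-vapor: g' = 0.0517, ΔT' = 3.12/(1−0.0517) = 3.2901 °C.
Change = 3.2901 − 5.6186 = -2.33 °C.

-2.33 °C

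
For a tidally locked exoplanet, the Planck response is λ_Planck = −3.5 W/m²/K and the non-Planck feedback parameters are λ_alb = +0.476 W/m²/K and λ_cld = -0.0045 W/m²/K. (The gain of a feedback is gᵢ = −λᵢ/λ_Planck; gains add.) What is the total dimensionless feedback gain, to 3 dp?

Convert to gains: g_alb = 0.476/3.5 = 0.136; g_cld = -0.0045/3.5 = -0.001286.
Total gain g = 0.134714.

0.135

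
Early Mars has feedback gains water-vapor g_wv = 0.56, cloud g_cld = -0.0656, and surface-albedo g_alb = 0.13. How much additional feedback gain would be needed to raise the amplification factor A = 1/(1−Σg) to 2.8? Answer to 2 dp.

0.02

Current total gain = 0.6244.
Target gain for A = 2.8: g* = 1 − 1/2.8 = 0.6429.
Additional gain needed = 0.6429 − 0.6244 = 0.02.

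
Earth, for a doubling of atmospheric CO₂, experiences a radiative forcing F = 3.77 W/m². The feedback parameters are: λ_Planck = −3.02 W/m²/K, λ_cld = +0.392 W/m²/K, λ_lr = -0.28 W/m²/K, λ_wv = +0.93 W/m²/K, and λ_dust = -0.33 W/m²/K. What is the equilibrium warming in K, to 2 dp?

Net feedback parameter λ = (−3.02) + (+0.392) + (-0.28) + (+0.93) + (-0.33) = -2.308 W/m²/K.
ΔT = −F/λ = −3.77/(-2.308) = 1.63 K.

1.63 K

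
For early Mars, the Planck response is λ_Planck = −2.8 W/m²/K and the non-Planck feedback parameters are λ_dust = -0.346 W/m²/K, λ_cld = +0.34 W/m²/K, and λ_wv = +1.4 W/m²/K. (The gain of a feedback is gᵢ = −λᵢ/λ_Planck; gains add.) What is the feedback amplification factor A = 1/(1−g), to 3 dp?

Convert to gains: g_dust = -0.346/2.8 = -0.1236; g_cld = 0.34/2.8 = 0.1214; g_wv = 1.4/2.8 = 0.5.
Total gain g = 0.4978.
A = 1/(1 − 0.4978) = 1.991.

1.991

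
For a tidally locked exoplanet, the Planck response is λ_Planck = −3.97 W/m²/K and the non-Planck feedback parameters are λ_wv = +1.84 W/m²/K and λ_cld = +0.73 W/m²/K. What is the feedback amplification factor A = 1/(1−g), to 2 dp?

2.84

Convert to gains: g_wv = 1.84/3.97 = 0.4635; g_cld = 0.73/3.97 = 0.1839.
Total gain g = 0.6474.
A = 1/(1 − 0.6474) = 2.84.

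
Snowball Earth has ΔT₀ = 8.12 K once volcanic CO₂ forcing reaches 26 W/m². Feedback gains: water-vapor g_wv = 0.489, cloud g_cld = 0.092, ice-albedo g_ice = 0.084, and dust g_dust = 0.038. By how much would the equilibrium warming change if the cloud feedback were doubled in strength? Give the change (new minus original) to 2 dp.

12.27 K

Original: g = 0.703, ΔT = 8.12/(1−0.703) = 27.3401 K.
With doubled cloud: g' = 0.795, ΔT' = 8.12/(1−0.795) = 39.6098 K.
Change = 39.6098 − 27.3401 = 12.27 K.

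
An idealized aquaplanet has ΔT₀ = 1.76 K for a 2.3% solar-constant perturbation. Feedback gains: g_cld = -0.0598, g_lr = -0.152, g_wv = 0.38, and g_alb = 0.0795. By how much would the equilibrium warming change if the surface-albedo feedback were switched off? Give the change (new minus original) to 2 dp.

Original: g = 0.2477, ΔT = 1.76/(1−0.2477) = 2.3395 K.
Without surface-albedo: g' = 0.1682, ΔT' = 1.76/(1−0.1682) = 2.1159 K.
Change = 2.1159 − 2.3395 = -0.22 K.

-0.22 K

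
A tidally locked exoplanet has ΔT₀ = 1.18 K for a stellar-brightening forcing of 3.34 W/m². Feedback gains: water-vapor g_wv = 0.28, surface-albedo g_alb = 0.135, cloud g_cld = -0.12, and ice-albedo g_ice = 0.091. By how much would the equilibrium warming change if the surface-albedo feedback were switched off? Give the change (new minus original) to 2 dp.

-0.35 K

Original: g = 0.386, ΔT = 1.18/(1−0.386) = 1.9218 K.
Without surface-albedo: g' = 0.251, ΔT' = 1.18/(1−0.251) = 1.5754 K.
Change = 1.5754 − 1.9218 = -0.35 K.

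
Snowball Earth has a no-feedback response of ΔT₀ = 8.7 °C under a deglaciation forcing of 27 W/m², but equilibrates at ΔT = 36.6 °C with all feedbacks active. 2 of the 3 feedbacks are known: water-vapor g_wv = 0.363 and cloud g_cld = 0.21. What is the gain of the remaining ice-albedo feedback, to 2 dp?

0.19

Amplification A = ΔT/ΔT₀ = 36.6/8.7 = 4.207.
Total gain g = 1 − 1/A = 1 − 1/4.207 = 0.7623.
Known gains sum to 0.363 + 0.21 = 0.573.
g_ice = 0.7623 − 0.573 = 0.19.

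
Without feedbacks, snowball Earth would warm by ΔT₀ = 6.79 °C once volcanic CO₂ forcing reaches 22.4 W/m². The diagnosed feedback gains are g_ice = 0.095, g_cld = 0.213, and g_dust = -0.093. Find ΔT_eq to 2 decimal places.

Total gain g = 0.095 + 0.213 − 0.093 = 0.215.
Amplification A = 1/(1 − 0.215) = 1.274.
ΔT = 6.79 × 1.274 = 8.65 °C.

8.65 °C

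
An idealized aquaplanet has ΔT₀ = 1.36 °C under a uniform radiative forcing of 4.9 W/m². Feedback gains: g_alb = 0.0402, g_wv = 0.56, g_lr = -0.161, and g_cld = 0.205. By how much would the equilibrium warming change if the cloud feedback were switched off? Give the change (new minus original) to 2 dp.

-1.40 °C

Original: g = 0.6442, ΔT = 1.36/(1−0.6442) = 3.8224 °C.
Without cloud: g' = 0.4392, ΔT' = 1.36/(1−0.4392) = 2.4251 °C.
Change = 2.4251 − 3.8224 = -1.40 °C.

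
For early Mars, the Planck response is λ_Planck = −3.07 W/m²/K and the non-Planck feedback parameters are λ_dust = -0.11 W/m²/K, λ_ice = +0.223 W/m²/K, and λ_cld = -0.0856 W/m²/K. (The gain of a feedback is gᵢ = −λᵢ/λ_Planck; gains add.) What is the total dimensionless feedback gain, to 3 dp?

Convert to gains: g_dust = -0.11/3.07 = -0.03583; g_ice = 0.223/3.07 = 0.07264; g_cld = -0.0856/3.07 = -0.02788.
Total gain g = 0.00893.

0.009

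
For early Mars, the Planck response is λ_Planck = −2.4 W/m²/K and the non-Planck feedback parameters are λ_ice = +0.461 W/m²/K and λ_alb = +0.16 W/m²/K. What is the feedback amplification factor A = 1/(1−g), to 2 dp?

Convert to gains: g_ice = 0.461/2.4 = 0.1921; g_alb = 0.16/2.4 = 0.06667.
Total gain g = 0.25877.
A = 1/(1 − 0.25877) = 1.35.

1.35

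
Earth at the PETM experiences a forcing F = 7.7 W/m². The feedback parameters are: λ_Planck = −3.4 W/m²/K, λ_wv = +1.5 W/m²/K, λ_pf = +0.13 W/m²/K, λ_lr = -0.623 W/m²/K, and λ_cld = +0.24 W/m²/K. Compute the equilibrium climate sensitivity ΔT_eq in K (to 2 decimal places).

Net feedback parameter λ = (−3.4) + (+1.5) + (+0.13) + (-0.623) + (+0.24) = -2.153 W/m²/K.
ΔT = −F/λ = −7.7/(-2.153) = 3.58 K.

3.58 K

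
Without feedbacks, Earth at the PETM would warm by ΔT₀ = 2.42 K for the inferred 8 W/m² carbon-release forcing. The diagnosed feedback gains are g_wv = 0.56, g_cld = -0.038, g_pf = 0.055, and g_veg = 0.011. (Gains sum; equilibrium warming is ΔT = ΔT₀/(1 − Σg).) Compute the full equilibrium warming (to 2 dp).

5.87 K

Total gain g = 0.56 − 0.038 + 0.055 + 0.011 = 0.588.
Amplification A = 1/(1 − 0.588) = 2.427.
ΔT = 2.42 × 2.427 = 5.87 K.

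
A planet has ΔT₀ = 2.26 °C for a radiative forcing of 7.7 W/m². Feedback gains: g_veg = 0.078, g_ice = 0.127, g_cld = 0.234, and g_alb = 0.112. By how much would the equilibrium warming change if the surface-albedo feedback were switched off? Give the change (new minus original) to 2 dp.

Original: g = 0.551, ΔT = 2.26/(1−0.551) = 5.0334 °C.
Without surface-albedo: g' = 0.439, ΔT' = 2.26/(1−0.439) = 4.0285 °C.
Change = 4.0285 − 5.0334 = -1.00 °C.

-1.00 °C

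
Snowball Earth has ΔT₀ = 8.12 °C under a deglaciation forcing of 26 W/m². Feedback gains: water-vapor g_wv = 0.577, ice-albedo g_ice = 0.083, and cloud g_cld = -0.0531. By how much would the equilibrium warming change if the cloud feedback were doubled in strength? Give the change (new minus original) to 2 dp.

Original: g = 0.6069, ΔT = 8.12/(1−0.6069) = 20.6563 °C.
With doubled cloud: g' = 0.5538, ΔT' = 8.12/(1−0.5538) = 18.1981 °C.
Change = 18.1981 − 20.6563 = -2.46 °C.

-2.46 °C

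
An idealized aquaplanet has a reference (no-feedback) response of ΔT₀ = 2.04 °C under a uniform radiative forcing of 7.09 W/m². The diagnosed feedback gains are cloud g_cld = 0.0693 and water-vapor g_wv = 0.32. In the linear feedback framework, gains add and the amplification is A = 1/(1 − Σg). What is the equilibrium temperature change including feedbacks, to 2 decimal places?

3.34 °C

Total gain g = 0.0693 + 0.32 = 0.3893.
Amplification A = 1/(1 − 0.3893) = 1.637.
ΔT = 2.04 × 1.637 = 3.34 °C.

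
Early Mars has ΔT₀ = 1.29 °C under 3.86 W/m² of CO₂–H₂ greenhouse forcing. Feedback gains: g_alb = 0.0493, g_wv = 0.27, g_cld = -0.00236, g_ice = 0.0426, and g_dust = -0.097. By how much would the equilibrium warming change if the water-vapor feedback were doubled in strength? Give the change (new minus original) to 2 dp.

Original: g = 0.26254, ΔT = 1.29/(1−0.26254) = 1.7492 °C.
With doubled water-vapor: g' = 0.53254, ΔT' = 1.29/(1−0.53254) = 2.7596 °C.
Change = 2.7596 − 1.7492 = 1.01 °C.

1.01 °C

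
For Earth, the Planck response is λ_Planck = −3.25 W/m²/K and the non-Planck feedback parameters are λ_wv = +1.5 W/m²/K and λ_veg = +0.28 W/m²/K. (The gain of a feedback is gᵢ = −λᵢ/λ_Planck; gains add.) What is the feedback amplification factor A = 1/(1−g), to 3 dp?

2.211

Convert to gains: g_wv = 1.5/3.25 = 0.4615; g_veg = 0.28/3.25 = 0.08615.
Total gain g = 0.54765.
A = 1/(1 − 0.54765) = 2.211.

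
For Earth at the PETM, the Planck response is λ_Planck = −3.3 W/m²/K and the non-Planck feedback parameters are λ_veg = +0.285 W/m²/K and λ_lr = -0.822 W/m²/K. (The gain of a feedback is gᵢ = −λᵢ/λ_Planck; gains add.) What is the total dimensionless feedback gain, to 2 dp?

Convert to gains: g_veg = 0.285/3.3 = 0.08636; g_lr = -0.822/3.3 = -0.2491.
Total gain g = -0.16274.

-0.16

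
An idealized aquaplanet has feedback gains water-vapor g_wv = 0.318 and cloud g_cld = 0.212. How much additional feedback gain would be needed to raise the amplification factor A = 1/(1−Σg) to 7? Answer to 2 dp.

0.33

Current total gain = 0.53.
Target gain for A = 7: g* = 1 − 1/7 = 0.8571.
Additional gain needed = 0.8571 − 0.53 = 0.33.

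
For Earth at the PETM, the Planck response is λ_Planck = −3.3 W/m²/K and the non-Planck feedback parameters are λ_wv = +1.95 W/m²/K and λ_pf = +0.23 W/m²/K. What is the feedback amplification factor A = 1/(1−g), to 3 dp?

2.946

Convert to gains: g_wv = 1.95/3.3 = 0.5909; g_pf = 0.23/3.3 = 0.0697.
Total gain g = 0.6606.
A = 1/(1 − 0.6606) = 2.946.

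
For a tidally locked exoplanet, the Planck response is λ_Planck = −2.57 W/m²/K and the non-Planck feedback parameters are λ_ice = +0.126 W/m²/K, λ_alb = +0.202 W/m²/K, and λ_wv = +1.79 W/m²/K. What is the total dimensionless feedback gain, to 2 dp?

0.82

Convert to gains: g_ice = 0.126/2.57 = 0.04903; g_alb = 0.202/2.57 = 0.0786; g_wv = 1.79/2.57 = 0.6965.
Total gain g = 0.82413.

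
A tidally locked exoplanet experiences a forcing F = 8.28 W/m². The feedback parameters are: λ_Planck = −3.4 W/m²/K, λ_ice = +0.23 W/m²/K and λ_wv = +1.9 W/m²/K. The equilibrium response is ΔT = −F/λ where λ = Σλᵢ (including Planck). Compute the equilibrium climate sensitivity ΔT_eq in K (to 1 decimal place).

6.5 K

Net feedback parameter λ = (−3.4) + (+0.23) + (+1.9) = -1.27 W/m²/K.
ΔT = −F/λ = −8.28/(-1.27) = 6.5 K.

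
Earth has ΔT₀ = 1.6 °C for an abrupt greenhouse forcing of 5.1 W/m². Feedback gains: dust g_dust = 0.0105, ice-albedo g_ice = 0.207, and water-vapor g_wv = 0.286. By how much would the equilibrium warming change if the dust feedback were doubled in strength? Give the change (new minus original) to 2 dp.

0.07 °C

Original: g = 0.5035, ΔT = 1.6/(1−0.5035) = 3.2226 °C.
With doubled dust: g' = 0.514, ΔT' = 1.6/(1−0.514) = 3.2922 °C.
Change = 3.2922 − 3.2226 = 0.07 °C.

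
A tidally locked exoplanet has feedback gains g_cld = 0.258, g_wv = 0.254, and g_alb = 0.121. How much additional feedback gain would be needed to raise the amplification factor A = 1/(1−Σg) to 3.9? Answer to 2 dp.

0.11

Current total gain = 0.633.
Target gain for A = 3.9: g* = 1 − 1/3.9 = 0.7436.
Additional gain needed = 0.7436 − 0.633 = 0.11.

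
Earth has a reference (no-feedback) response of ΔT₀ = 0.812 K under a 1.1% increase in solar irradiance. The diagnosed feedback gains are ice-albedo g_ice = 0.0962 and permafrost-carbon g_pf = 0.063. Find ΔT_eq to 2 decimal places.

Total gain g = 0.0962 + 0.063 = 0.1592.
Amplification A = 1/(1 − 0.1592) = 1.189.
ΔT = 0.812 × 1.189 = 0.97 K.

0.97 K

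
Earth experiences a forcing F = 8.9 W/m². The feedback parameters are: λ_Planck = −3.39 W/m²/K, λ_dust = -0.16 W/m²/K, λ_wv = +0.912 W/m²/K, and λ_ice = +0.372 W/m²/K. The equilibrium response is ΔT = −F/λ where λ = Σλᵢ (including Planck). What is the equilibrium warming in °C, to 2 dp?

Net feedback parameter λ = (−3.39) + (-0.16) + (+0.912) + (+0.372) = -2.266 W/m²/K.
ΔT = −F/λ = −8.9/(-2.266) = 3.93 °C.

3.93 °C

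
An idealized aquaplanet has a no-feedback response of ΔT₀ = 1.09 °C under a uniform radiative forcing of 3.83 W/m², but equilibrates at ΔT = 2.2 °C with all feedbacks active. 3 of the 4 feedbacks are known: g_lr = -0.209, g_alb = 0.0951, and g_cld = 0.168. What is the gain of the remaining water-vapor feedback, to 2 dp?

0.45

Amplification A = ΔT/ΔT₀ = 2.2/1.09 = 2.018.
Total gain g = 1 − 1/A = 1 − 1/2.018 = 0.5045.
Known gains sum to -0.209 + 0.0951 + 0.168 = 0.0541.
g_wv = 0.5045 − 0.0541 = 0.45.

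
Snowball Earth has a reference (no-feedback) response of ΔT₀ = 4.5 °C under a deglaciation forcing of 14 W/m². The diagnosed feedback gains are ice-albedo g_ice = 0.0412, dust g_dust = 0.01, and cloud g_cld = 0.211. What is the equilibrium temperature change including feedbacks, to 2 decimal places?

6.10 °C

Total gain g = 0.0412 + 0.01 + 0.211 = 0.2622.
Amplification A = 1/(1 − 0.2622) = 1.355.
ΔT = 4.5 × 1.355 = 6.10 °C.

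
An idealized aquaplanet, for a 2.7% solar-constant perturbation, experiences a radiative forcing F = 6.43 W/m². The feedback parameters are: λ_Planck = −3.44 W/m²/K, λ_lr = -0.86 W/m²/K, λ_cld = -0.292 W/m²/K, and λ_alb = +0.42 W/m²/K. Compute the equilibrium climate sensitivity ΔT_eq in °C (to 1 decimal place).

1.5 °C

Net feedback parameter λ = (−3.44) + (-0.86) + (-0.292) + (+0.42) = -4.172 W/m²/K.
ΔT = −F/λ = −6.43/(-4.172) = 1.5 °C.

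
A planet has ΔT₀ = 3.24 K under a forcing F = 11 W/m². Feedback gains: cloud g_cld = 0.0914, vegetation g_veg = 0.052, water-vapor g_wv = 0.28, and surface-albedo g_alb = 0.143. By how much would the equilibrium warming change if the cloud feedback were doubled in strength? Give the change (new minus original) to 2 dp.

Original: g = 0.5664, ΔT = 3.24/(1−0.5664) = 7.4723 K.
With doubled cloud: g' = 0.6578, ΔT' = 3.24/(1−0.6578) = 9.4681 K.
Change = 9.4681 − 7.4723 = 2.00 K.

2.00 K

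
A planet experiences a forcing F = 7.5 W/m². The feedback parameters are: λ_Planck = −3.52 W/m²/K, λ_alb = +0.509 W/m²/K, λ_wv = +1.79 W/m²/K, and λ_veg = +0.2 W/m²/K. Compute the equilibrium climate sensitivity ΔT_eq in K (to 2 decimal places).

Net feedback parameter λ = (−3.52) + (+0.509) + (+1.79) + (+0.2) = -1.021 W/m²/K.
ΔT = −F/λ = −7.5/(-1.021) = 7.35 K.

7.35 K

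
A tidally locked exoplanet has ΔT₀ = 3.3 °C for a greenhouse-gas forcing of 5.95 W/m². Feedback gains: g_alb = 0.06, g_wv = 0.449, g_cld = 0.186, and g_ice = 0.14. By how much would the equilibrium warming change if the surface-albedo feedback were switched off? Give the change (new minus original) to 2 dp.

-5.33 °C

Original: g = 0.835, ΔT = 3.3/(1−0.835) = 20.0000 °C.
Without surface-albedo: g' = 0.775, ΔT' = 3.3/(1−0.775) = 14.6667 °C.
Change = 14.6667 − 20.0000 = -5.33 °C.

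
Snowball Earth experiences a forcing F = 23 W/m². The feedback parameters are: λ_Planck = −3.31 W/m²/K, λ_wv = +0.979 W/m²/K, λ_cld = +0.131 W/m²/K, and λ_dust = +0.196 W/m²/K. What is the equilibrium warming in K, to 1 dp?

11.5 K

Net feedback parameter λ = (−3.31) + (+0.979) + (+0.131) + (+0.196) = -2.004 W/m²/K.
ΔT = −F/λ = −23/(-2.004) = 11.5 K.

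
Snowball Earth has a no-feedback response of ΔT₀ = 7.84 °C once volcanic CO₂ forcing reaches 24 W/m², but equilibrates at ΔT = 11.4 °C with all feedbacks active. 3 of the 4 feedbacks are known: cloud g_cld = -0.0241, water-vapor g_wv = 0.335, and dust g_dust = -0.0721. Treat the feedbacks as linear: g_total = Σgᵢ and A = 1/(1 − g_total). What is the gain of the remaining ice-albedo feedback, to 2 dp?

Amplification A = ΔT/ΔT₀ = 11.4/7.84 = 1.454.
Total gain g = 1 − 1/A = 1 − 1/1.454 = 0.3122.
Known gains sum to -0.0241 + 0.335 − 0.0721 = 0.2388.
g_ice = 0.3122 − 0.2388 = 0.07.

0.07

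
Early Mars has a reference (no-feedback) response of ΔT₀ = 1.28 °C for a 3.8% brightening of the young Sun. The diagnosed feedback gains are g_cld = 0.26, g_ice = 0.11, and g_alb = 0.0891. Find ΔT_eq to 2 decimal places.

Total gain g = 0.26 + 0.11 + 0.0891 = 0.4591.
Amplification A = 1/(1 − 0.4591) = 1.849.
ΔT = 1.28 × 1.849 = 2.37 °C.

2.37 °C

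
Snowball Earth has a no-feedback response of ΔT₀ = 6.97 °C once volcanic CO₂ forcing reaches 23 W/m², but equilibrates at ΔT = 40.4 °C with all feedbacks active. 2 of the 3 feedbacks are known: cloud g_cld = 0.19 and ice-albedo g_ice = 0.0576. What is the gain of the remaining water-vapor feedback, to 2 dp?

Amplification A = ΔT/ΔT₀ = 40.4/6.97 = 5.796.
Total gain g = 1 − 1/A = 1 − 1/5.796 = 0.8275.
Known gains sum to 0.19 + 0.0576 = 0.2476.
g_wv = 0.8275 − 0.2476 = 0.58.

0.58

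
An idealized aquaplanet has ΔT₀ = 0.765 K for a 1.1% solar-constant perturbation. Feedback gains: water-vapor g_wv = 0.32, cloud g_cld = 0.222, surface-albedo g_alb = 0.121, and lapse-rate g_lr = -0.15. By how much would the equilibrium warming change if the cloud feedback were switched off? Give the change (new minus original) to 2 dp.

Original: g = 0.513, ΔT = 0.765/(1−0.513) = 1.5708 K.
Without cloud: g' = 0.291, ΔT' = 0.765/(1−0.291) = 1.0790 K.
Change = 1.0790 − 1.5708 = -0.49 K.

-0.49 K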